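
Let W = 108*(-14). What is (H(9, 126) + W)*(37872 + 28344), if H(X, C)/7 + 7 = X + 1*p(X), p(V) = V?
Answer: -95019960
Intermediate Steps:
W = -1512
H(X, C) = -49 + 14*X (H(X, C) = -49 + 7*(X + 1*X) = -49 + 7*(X + X) = -49 + 7*(2*X) = -49 + 14*X)
(H(9, 126) + W)*(37872 + 28344) = ((-49 + 14*9) - 1512)*(37872 + 28344) = ((-49 + 126) - 1512)*66216 = (77 - 1512)*66216 = -1435*66216 = -95019960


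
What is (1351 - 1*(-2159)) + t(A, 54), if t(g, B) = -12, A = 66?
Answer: 3498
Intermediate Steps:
(1351 - 1*(-2159)) + t(A, 54) = (1351 - 1*(-2159)) - 12 = (1351 + 2159) - 12 = 3510 - 12 = 3498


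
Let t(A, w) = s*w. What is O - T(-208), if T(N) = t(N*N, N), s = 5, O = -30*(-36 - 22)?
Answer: 2780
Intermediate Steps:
O = 1740 (O = -30*(-58) = 1740)
t(A, w) = 5*w
T(N) = 5*N
O - T(-208) = 1740 - 5*(-208) = 1740 - 1*(-1040) = 1740 + 1040 = 2780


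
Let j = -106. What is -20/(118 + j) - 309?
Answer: -932/3 ≈ -310.67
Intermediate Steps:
-20/(118 + j) - 309 = -20/(118 - 106) - 309 = -20/12 - 309 = -20*1/12 - 309 = -5/3 - 309 = -932/3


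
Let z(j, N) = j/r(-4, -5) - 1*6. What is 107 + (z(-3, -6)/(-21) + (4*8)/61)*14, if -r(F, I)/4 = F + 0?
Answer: 57813/488 ≈ 118.47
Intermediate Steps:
r(F, I) = -4*F (r(F, I) = -4*(F + 0) = -4*F)
z(j, N) = -6 + j/16 (z(j, N) = j/((-4*(-4))) - 1*6 = j/16 - 6 = -6 + j/16)
107 + (z(-3, -6)/(-21) + (4*8)/61)*14 = 107 + ((-6 + (1/16)*(-3))/(-21) + (4*8)/61)*14 = 107 + ((-6 - 3/16)*(-1/21) + 32*(1/61))*14 = 107 + (-99/16*(-1/21) + 32/61)*14 = 107 + (33/112 + 32/61)*14 = 107 + (5597/6832)*14 = 107 + 5597/488 = 57813/488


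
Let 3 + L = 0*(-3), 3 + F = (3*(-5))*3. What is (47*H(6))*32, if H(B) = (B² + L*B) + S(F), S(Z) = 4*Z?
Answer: -261696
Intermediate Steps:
F = -48 (F = -3 + (3*(-5))*3 = -3 - 15*3 = -3 - 45 = -48)
L = -3 (L = -3 + 0*(-3) = -3 + 0 = -3)
H(B) = -192 + B² - 3*B (H(B) = (B² - 3*B) + 4*(-48) = (B² - 3*B) - 192 = -192 + B² - 3*B)
(47*H(6))*32 = (47*(-192 + 6² - 3*6))*32 = (47*(-192 + 36 - 18))*32 = (47*(-174))*32 = -8178*32 = -261696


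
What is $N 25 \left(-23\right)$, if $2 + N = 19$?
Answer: $-9775$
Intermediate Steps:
$N = 17$ ($N = -2 + 19 = 17$)
$N 25 \left(-23\right) = 17 \cdot 25 \left(-23\right) = 425 \left(-23\right) = -9775$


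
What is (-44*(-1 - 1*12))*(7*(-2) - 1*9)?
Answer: -13156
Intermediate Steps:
(-44*(-1 - 1*12))*(7*(-2) - 1*9) = (-44*(-1 - 12))*(-14 - 9) = -44*(-13)*(-23) = 572*(-23) = -13156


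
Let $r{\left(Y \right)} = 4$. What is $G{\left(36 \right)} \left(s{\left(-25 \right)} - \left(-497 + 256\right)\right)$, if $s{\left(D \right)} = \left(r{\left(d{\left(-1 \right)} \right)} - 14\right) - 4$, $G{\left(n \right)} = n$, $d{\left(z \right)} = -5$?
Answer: $8172$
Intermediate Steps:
$s{\left(D \right)} = -14$ ($s{\left(D \right)} = \left(4 - 14\right) - 4 = -10 - 4 = -14$)
$G{\left(36 \right)} \left(s{\left(-25 \right)} - \left(-497 + 256\right)\right) = 36 \left(-14 - \left(-497 + 256\right)\right) = 36 \left(-14 - -241\right) = 36 \left(-14 + 241\right) = 36 \cdot 227 = 8172$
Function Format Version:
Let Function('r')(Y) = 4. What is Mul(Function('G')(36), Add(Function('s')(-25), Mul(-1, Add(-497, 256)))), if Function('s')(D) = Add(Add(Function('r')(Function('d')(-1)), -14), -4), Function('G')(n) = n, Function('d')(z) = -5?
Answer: 8172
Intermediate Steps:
Function('s')(D) = -14 (Function('s')(D) = Add(Add(4, -14), -4) = Add(-10, -4) = -14)
Mul(Function('G')(36), Add(Function('s')(-25), Mul(-1, Add(-497, 256)))) = Mul(36, Add(-14, Mul(-1, Add(-497, 256)))) = Mul(36, Add(-14, Mul(-1, -241))) = Mul(36, Add(-14, 241)) = Mul(36, 227) = 8172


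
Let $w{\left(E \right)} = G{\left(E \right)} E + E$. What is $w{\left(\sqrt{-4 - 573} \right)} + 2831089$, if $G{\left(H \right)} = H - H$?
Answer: $2831089 + i \sqrt{577} \approx 2.8311 \cdot 10^{6} + 24.021 i$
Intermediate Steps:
$G{\left(H \right)} = 0$
$w{\left(E \right)} = E$ ($w{\left(E \right)} = 0 E + E = 0 + E = E$)
$w{\left(\sqrt{-4 - 573} \right)} + 2831089 = \sqrt{-4 - 573} + 2831089 = \sqrt{-577} + 2831089 = i \sqrt{577} + 2831089 = 2831089 + i \sqrt{577}$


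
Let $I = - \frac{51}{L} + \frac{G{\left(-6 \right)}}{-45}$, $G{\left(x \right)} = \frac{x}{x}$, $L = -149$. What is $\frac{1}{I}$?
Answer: $\frac{6705}{2146} \approx 3.1244$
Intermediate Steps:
$G{\left(x \right)} = 1$
$I = \frac{2146}{6705}$ ($I = - \frac{51}{-149} + 1 \frac{1}{-45} = \left(-51\right) \left(- \frac{1}{149}\right) + 1 \left(- \frac{1}{45}\right) = \frac{51}{149} - \frac{1}{45} = \frac{2146}{6705} \approx 0.32006$)
$\frac{1}{I} = \frac{1}{\frac{2146}{6705}} = \frac{6705}{2146}$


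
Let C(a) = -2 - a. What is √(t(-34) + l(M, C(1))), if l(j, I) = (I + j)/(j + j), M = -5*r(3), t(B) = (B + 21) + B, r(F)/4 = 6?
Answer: I*√18595/20 ≈ 6.8182*I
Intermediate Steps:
r(F) = 24 (r(F) = 4*6 = 24)
t(B) = 21 + 2*B (t(B) = (21 + B) + B = 21 + 2*B)
M = -120 (M = -5*24 = -120)
l(j, I) = (I + j)/(2*j) (l(j, I) = (I + j)/((2*j)) = (I + j)*(1/(2*j)) = (I + j)/(2*j))
√(t(-34) + l(M, C(1))) = √((21 + 2*(-34)) + (½)*((-2 - 1*1) - 120)/(-120)) = √((21 - 68) + (½)*(-1/120)*((-2 - 1) - 120)) = √(-47 + (½)*(-1/120)*(-3 - 120)) = √(-47 + (½)*(-1/120)*(-123)) = √(-47 + 41/80) = √(-3719/80) = I*√18595/20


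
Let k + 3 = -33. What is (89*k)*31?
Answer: -99324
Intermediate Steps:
k = -36 (k = -3 - 33 = -36)
(89*k)*31 = (89*(-36))*31 = -3204*31 = -99324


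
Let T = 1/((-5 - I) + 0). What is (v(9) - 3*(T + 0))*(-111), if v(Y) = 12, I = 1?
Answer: -2775/2 ≈ -1387.5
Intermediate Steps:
T = -⅙ (T = 1/((-5 - 1*1) + 0) = 1/((-5 - 1) + 0) = 1/(-6 + 0) = 1/(-6) = -⅙ ≈ -0.16667)
(v(9) - 3*(T + 0))*(-111) = (12 - 3*(-⅙ + 0))*(-111) = (12 - 3*(-⅙))*(-111) = (12 + ½)*(-111) = (25/2)*(-111) = -2775/2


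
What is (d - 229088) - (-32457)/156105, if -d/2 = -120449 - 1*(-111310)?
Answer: -10969487531/52035 ≈ -2.1081e+5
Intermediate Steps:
d = 18278 (d = -2*(-120449 - 1*(-111310)) = -2*(-120449 + 111310) = -2*(-9139) = 18278)
(d - 229088) - (-32457)/156105 = (18278 - 229088) - (-32457)/156105 = -210810 - (-32457)/156105 = -210810 - 1*(-10819/52035) = -210810 + 10819/52035 = -10969487531/52035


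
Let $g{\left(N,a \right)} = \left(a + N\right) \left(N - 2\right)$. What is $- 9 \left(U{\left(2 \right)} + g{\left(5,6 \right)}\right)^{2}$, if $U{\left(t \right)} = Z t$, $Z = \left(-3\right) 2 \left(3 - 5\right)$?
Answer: $-29241$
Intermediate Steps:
$Z = 12$ ($Z = \left(-6\right) \left(-2\right) = 12$)
$U{\left(t \right)} = 12 t$
$g{\left(N,a \right)} = \left(-2 + N\right) \left(N + a\right)$ ($g{\left(N,a \right)} = \left(N + a\right) \left(-2 + N\right) = \left(-2 + N\right) \left(N + a\right)$)
$- 9 \left(U{\left(2 \right)} + g{\left(5,6 \right)}\right)^{2} = - 9 \left(12 \cdot 2 + \left(5^{2} - 10 - 12 + 5 \cdot 6\right)\right)^{2} = - 9 \left(24 + \left(25 - 10 - 12 + 30\right)\right)^{2} = - 9 \left(24 + 33\right)^{2} = - 9 \cdot 57^{2} = \left(-9\right) 3249 = -29241$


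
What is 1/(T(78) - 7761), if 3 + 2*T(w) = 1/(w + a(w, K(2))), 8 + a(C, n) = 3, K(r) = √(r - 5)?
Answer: -73/566662 ≈ -0.00012882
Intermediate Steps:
K(r) = √(-5 + r)
a(C, n) = -5 (a(C, n) = -8 + 3 = -5)
T(w) = -3/2 + 1/(2*(-5 + w)) (T(w) = -3/2 + 1/(2*(w - 5)) = -3/2 + 1/(2*(-5 + w)))
1/(T(78) - 7761) = 1/((16 - 3*78)/(2*(-5 + 78)) - 7761) = 1/((½)*(16 - 234)/73 - 7761) = 1/((½)*(1/73)*(-218) - 7761) = 1/(-109/73 - 7761) = 1/(-566662/73) = -73/566662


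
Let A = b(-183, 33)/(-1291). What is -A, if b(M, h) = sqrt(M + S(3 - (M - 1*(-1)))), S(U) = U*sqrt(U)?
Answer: sqrt(-183 + 185*sqrt(185))/1291 ≈ 0.037416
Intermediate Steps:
S(U) = U**(3/2)
b(M, h) = sqrt(M + (2 - M)**(3/2)) (b(M, h) = sqrt(M + (3 - (M - 1*(-1)))**(3/2)) = sqrt(M + (3 - (M + 1))**(3/2)) = sqrt(M + (3 - (1 + M))**(3/2)) = sqrt(M + (3 + (-1 - M))**(3/2)) = sqrt(M + (2 - M)**(3/2)))
A = -sqrt(-183 + 185*sqrt(185))/1291 (A = sqrt(-183 + (2 - 1*(-183))**(3/2))/(-1291) = sqrt(-183 + (2 + 183)**(3/2))*(-1/1291) = sqrt(-183 + 185**(3/2))*(-1/1291) = sqrt(-183 + 185*sqrt(185))*(-1/1291) = -sqrt(-183 + 185*sqrt(185))/1291 ≈ -0.037416)
-A = -(-1)*sqrt(-183 + 185*sqrt(185))/1291 = sqrt(-183 + 185*sqrt(185))/1291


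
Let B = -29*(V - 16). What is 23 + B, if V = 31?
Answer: -412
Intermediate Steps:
B = -435 (B = -29*(31 - 16) = -29*15 = -435)
23 + B = 23 - 435 = -412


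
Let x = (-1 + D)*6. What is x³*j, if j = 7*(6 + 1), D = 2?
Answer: 10584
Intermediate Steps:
x = 6 (x = (-1 + 2)*6 = 1*6 = 6)
j = 49 (j = 7*7 = 49)
x³*j = 6³*49 = 216*49 = 10584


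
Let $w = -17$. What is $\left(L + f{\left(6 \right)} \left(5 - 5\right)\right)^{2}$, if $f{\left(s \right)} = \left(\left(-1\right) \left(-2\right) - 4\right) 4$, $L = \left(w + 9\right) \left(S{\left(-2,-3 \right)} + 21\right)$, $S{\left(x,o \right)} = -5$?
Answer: $16384$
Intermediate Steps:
$L = -128$ ($L = \left(-17 + 9\right) \left(-5 + 21\right) = \left(-8\right) 16 = -128$)
$f{\left(s \right)} = -8$ ($f{\left(s \right)} = \left(2 - 4\right) 4 = \left(-2\right) 4 = -8$)
$\left(L + f{\left(6 \right)} \left(5 - 5\right)\right)^{2} = \left(-128 - 8 \left(5 - 5\right)\right)^{2} = \left(-128 - 0\right)^{2} = \left(-128 + 0\right)^{2} = \left(-128\right)^{2} = 16384$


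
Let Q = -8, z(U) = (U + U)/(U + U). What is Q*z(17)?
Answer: -8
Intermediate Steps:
z(U) = 1 (z(U) = (2*U)/((2*U)) = (2*U)*(1/(2*U)) = 1)
Q*z(17) = -8*1 = -8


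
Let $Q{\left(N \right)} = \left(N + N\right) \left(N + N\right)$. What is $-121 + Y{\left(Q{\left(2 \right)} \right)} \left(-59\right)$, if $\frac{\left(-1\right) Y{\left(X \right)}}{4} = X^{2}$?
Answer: $60295$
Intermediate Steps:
$Q{\left(N \right)} = 4 N^{2}$ ($Q{\left(N \right)} = 2 N 2 N = 4 N^{2}$)
$Y{\left(X \right)} = - 4 X^{2}$
$-121 + Y{\left(Q{\left(2 \right)} \right)} \left(-59\right) = -121 + - 4 \left(4 \cdot 2^{2}\right)^{2} \left(-59\right) = -121 + - 4 \left(4 \cdot 4\right)^{2} \left(-59\right) = -121 + - 4 \cdot 16^{2} \left(-59\right) = -121 + \left(-4\right) 256 \left(-59\right) = -121 - -60416 = -121 + 60416 = 60295$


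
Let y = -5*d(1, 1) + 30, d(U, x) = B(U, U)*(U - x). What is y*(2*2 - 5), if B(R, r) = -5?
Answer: -30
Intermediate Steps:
d(U, x) = -5*U + 5*x (d(U, x) = -5*(U - x) = -5*U + 5*x)
y = 30 (y = -5*(-5*1 + 5*1) + 30 = -5*(-5 + 5) + 30 = -5*0 + 30 = 0 + 30 = 30)
y*(2*2 - 5) = 30*(2*2 - 5) = 30*(4 - 5) = 30*(-1) = -30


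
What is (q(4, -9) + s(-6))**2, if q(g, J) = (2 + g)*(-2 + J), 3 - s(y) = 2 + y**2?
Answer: 10201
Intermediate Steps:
s(y) = 1 - y**2 (s(y) = 3 - (2 + y**2) = 3 + (-2 - y**2) = 1 - y**2)
q(g, J) = (-2 + J)*(2 + g)
(q(4, -9) + s(-6))**2 = ((-4 - 2*4 + 2*(-9) - 9*4) + (1 - 1*(-6)**2))**2 = ((-4 - 8 - 18 - 36) + (1 - 1*36))**2 = (-66 + (1 - 36))**2 = (-66 - 35)**2 = (-101)**2 = 10201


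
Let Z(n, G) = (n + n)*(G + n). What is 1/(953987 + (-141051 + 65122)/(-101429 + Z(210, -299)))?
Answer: 138809/132422057412 ≈ 1.0482e-6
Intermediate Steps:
Z(n, G) = 2*n*(G + n) (Z(n, G) = (2*n)*(G + n) = 2*n*(G + n))
1/(953987 + (-141051 + 65122)/(-101429 + Z(210, -299))) = 1/(953987 + (-141051 + 65122)/(-101429 + 2*210*(-299 + 210))) = 1/(953987 - 75929/(-101429 + 2*210*(-89))) = 1/(953987 - 75929/(-101429 - 37380)) = 1/(953987 - 75929/(-138809)) = 1/(953987 - 75929*(-1/138809)) = 1/(953987 + 75929/138809) = 1/(132422057412/138809) = 138809/132422057412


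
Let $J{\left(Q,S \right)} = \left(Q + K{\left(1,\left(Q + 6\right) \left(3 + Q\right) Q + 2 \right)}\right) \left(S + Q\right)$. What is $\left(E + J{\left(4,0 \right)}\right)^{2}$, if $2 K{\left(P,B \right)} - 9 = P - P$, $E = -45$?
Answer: $121$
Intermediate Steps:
$K{\left(P,B \right)} = \frac{9}{2}$ ($K{\left(P,B \right)} = \frac{9}{2} + \frac{P - P}{2} = \frac{9}{2} + \frac{1}{2} \cdot 0 = \frac{9}{2} + 0 = \frac{9}{2}$)
$J{\left(Q,S \right)} = \left(\frac{9}{2} + Q\right) \left(Q + S\right)$ ($J{\left(Q,S \right)} = \left(Q + \frac{9}{2}\right) \left(S + Q\right) = \left(\frac{9}{2} + Q\right) \left(Q + S\right)$)
$\left(E + J{\left(4,0 \right)}\right)^{2} = \left(-45 + \left(4^{2} + \frac{9}{2} \cdot 4 + \frac{9}{2} \cdot 0 + 4 \cdot 0\right)\right)^{2} = \left(-45 + \left(16 + 18 + 0 + 0\right)\right)^{2} = \left(-45 + 34\right)^{2} = \left(-11\right)^{2} = 121$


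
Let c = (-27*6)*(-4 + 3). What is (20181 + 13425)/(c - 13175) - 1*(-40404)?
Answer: 525743646/13013 ≈ 40401.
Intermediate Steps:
c = 162 (c = -162*(-1) = 162)
(20181 + 13425)/(c - 13175) - 1*(-40404) = (20181 + 13425)/(162 - 13175) - 1*(-40404) = 33606/(-13013) + 40404 = 33606*(-1/13013) + 40404 = -33606/13013 + 40404 = 525743646/13013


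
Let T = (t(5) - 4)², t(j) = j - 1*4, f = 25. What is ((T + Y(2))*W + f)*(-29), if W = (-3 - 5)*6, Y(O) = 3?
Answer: 15979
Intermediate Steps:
t(j) = -4 + j (t(j) = j - 4 = -4 + j)
W = -48 (W = -8*6 = -48)
T = 9 (T = ((-4 + 5) - 4)² = (1 - 4)² = (-3)² = 9)
((T + Y(2))*W + f)*(-29) = ((9 + 3)*(-48) + 25)*(-29) = (12*(-48) + 25)*(-29) = (-576 + 25)*(-29) = -551*(-29) = 15979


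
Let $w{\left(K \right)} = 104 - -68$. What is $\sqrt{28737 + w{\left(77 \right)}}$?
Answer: $\sqrt{28909} \approx 170.03$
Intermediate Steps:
$w{\left(K \right)} = 172$ ($w{\left(K \right)} = 104 + 68 = 172$)
$\sqrt{28737 + w{\left(77 \right)}} = \sqrt{28737 + 172} = \sqrt{28909}$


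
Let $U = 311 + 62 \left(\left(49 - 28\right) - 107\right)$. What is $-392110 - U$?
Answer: $-387089$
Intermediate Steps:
$U = -5021$ ($U = 311 + 62 \left(21 - 107\right) = 311 + 62 \left(-86\right) = 311 - 5332 = -5021$)
$-392110 - U = -392110 - -5021 = -392110 + 5021 = -387089$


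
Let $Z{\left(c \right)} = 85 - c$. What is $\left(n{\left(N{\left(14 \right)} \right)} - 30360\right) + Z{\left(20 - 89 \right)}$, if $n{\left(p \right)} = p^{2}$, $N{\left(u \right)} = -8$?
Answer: $-30142$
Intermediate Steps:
$\left(n{\left(N{\left(14 \right)} \right)} - 30360\right) + Z{\left(20 - 89 \right)} = \left(\left(-8\right)^{2} - 30360\right) + \left(85 - \left(20 - 89\right)\right) = \left(64 - 30360\right) + \left(85 - \left(20 - 89\right)\right) = -30296 + \left(85 - -69\right) = -30296 + \left(85 + 69\right) = -30296 + 154 = -30142$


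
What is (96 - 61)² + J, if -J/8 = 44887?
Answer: -357871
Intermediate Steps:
J = -359096 (J = -8*44887 = -359096)
(96 - 61)² + J = (96 - 61)² - 359096 = 35² - 359096 = 1225 - 359096 = -357871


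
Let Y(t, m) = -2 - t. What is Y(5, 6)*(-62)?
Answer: 434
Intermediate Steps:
Y(5, 6)*(-62) = (-2 - 1*5)*(-62) = (-2 - 5)*(-62) = -7*(-62) = 434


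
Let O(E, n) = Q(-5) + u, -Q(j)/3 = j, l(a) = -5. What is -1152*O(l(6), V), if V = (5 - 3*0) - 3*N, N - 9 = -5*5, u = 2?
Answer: -19584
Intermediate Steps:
N = -16 (N = 9 - 5*5 = 9 - 25 = -16)
Q(j) = -3*j
V = 53 (V = (5 - 3*0) - 3*(-16) = (5 + 0) + 48 = 5 + 48 = 53)
O(E, n) = 17 (O(E, n) = -3*(-5) + 2 = 15 + 2 = 17)
-1152*O(l(6), V) = -1152*17 = -19584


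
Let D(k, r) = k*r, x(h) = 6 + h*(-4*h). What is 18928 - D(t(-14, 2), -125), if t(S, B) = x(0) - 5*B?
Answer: 18428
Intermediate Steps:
x(h) = 6 - 4*h**2
t(S, B) = 6 - 5*B (t(S, B) = (6 - 4*0**2) - 5*B = (6 - 4*0) - 5*B = (6 + 0) - 5*B = 6 - 5*B)
18928 - D(t(-14, 2), -125) = 18928 - (6 - 5*2)*(-125) = 18928 - (6 - 10)*(-125) = 18928 - (-4)*(-125) = 18928 - 1*500 = 18928 - 500 = 18428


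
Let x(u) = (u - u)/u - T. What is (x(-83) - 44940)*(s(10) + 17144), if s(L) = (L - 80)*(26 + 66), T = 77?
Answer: -481861968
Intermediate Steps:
x(u) = -77 (x(u) = (u - u)/u - 1*77 = 0/u - 77 = 0 - 77 = -77)
s(L) = -7360 + 92*L (s(L) = (-80 + L)*92 = -7360 + 92*L)
(x(-83) - 44940)*(s(10) + 17144) = (-77 - 44940)*((-7360 + 92*10) + 17144) = -45017*((-7360 + 920) + 17144) = -45017*(-6440 + 17144) = -45017*10704 = -481861968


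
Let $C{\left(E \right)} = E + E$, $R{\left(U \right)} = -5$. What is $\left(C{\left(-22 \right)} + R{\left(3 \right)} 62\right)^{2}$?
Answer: $125316$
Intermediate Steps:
$C{\left(E \right)} = 2 E$
$\left(C{\left(-22 \right)} + R{\left(3 \right)} 62\right)^{2} = \left(2 \left(-22\right) - 310\right)^{2} = \left(-44 - 310\right)^{2} = \left(-354\right)^{2} = 125316$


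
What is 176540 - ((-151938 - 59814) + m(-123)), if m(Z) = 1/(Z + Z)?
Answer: 95519833/246 ≈ 3.8829e+5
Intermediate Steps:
m(Z) = 1/(2*Z)
176540 - ((-151938 - 59814) + m(-123)) = 176540 - ((-151938 - 59814) + (½)/(-123)) = 176540 - (-211752 + (½)*(-1/123)) = 176540 - (-211752 - 1/246) = 176540 - 1*(-52090993/246) = 176540 + 52090993/246 = 95519833/246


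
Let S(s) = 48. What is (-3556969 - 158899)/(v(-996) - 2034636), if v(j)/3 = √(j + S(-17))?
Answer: 630036567004/344978638419 + 1857934*I*√237/344978638419 ≈ 1.8263 + 8.2911e-5*I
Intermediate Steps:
v(j) = 3*√(48 + j) (v(j) = 3*√(j + 48) = 3*√(48 + j))
(-3556969 - 158899)/(v(-996) - 2034636) = (-3556969 - 158899)/(3*√(48 - 996) - 2034636) = -3715868/(3*√(-948) - 2034636) = -3715868/(3*(2*I*√237) - 2034636) = -3715868/(6*I*√237 - 2034636) = -3715868/(-2034636 + 6*I*√237)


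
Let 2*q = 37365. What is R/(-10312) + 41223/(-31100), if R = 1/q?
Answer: -198544334993/149788438350 ≈ -1.3255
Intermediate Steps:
q = 37365/2 (q = (½)*37365 = 37365/2 ≈ 18683.)
R = 2/37365 (R = 1/(37365/2) = 2/37365 ≈ 5.3526e-5)
R/(-10312) + 41223/(-31100) = (2/37365)/(-10312) + 41223/(-31100) = (2/37365)*(-1/10312) + 41223*(-1/31100) = -1/192653940 - 41223/31100 = -198544334993/149788438350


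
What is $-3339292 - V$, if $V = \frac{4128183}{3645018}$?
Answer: $- \frac{1352420397271}{405002} \approx -3.3393 \cdot 10^{6}$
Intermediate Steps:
$V = \frac{458687}{405002}$ ($V = 4128183 \cdot \frac{1}{3645018} = \frac{458687}{405002} \approx 1.1326$)
$-3339292 - V = -3339292 - \frac{458687}{405002} = - \frac{1352420397271}{405002}$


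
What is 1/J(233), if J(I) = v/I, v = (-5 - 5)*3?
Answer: -233/30 ≈ -7.7667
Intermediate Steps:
v = -30 (v = -10*3 = -30)
J(I) = -30/I
1/J(233) = 1/(-30/233) = -233/30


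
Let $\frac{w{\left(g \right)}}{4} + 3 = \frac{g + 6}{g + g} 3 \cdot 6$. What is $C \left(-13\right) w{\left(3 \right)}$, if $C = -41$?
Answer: $51168$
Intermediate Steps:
$w{\left(g \right)} = -12 + \frac{36 \left(6 + g\right)}{g}$ ($w{\left(g \right)} = -12 + 4 \frac{g + 6}{g + g} 3 \cdot 6 = -12 + 4 \frac{6 + g}{2 g} 18 = -12 + 4 \frac{9 \left(6 + g\right)}{g} = -12 + \frac{36 \left(6 + g\right)}{g}$)
$C \left(-13\right) w{\left(3 \right)} = \left(-41\right) \left(-13\right) \left(24 + \frac{216}{3}\right) = 533 \left(24 + 216 \cdot \frac{1}{3}\right) = 533 \left(24 + 72\right) = 533 \cdot 96 = 51168$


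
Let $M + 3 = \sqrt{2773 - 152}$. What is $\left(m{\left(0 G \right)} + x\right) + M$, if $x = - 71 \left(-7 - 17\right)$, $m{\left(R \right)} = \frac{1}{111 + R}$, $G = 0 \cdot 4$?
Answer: $\frac{188812}{111} + \sqrt{2621} \approx 1752.2$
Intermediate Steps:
$G = 0$
$x = 1704$ ($x = \left(-71\right) \left(-24\right) = 1704$)
$M = -3 + \sqrt{2621}$ ($M = -3 + \sqrt{2773 - 152} = -3 + \sqrt{2621} \approx 48.196$)
$\left(m{\left(0 G \right)} + x\right) + M = \left(\frac{1}{111 + 0 \cdot 0} + 1704\right) - \left(3 - \sqrt{2621}\right) = \left(\frac{1}{111 + 0} + 1704\right) - \left(3 - \sqrt{2621}\right) = \left(\frac{1}{111} + 1704\right) - \left(3 - \sqrt{2621}\right) = \frac{189145}{111} - \left(3 - \sqrt{2621}\right) = \frac{188812}{111} + \sqrt{2621}$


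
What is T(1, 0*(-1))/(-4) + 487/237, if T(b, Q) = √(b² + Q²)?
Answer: 1711/948 ≈ 1.8049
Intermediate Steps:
T(b, Q) = √(Q² + b²)
T(1, 0*(-1))/(-4) + 487/237 = √((0*(-1))² + 1²)/(-4) + 487/237 = √(0² + 1)*(-¼) + 487*(1/237) = √(0 + 1)*(-¼) + 487/237 = √1*(-¼) + 487/237 = 1*(-¼) + 487/237 = -¼ + 487/237 = 1711/948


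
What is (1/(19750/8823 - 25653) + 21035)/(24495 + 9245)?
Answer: 1190142780898/1908981103015 ≈ 0.62344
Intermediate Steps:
(1/(19750/8823 - 25653) + 21035)/(24495 + 9245) = (1/(19750*(1/8823) - 25653) + 21035)/33740 = (1/(19750/8823 - 25653) + 21035)*(1/33740) = (1/(-226316669/8823) + 21035)*(1/33740) = (-8823/226316669 + 21035)*(1/33740) = (4760571123592/226316669)*(1/33740) = 1190142780898/1908981103015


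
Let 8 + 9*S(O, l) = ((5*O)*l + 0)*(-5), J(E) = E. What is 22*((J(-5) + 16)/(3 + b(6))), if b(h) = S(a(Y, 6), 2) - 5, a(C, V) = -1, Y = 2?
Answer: 363/4 ≈ 90.750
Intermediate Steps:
S(O, l) = -8/9 - 25*O*l/9 (S(O, l) = -8/9 + (((5*O)*l + 0)*(-5))/9 = -8/9 + ((5*O*l + 0)*(-5))/9 = -8/9 + ((5*O*l)*(-5))/9 = -8/9 + (-25*O*l)/9 = -8/9 - 25*O*l/9)
b(h) = -1/3 (b(h) = (-8/9 - 25/9*(-1)*2) - 5 = (-8/9 + 50/9) - 5 = 14/3 - 5 = -1/3)
22*((J(-5) + 16)/(3 + b(6))) = 22*((-5 + 16)/(3 - 1/3)) = 22*(11/(8/3)) = 22*(11*(3/8)) = 22*(33/8) = 363/4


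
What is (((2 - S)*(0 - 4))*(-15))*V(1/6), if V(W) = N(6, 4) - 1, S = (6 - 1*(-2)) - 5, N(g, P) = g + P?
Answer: -540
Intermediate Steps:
N(g, P) = P + g
S = 3 (S = (6 + 2) - 5 = 8 - 5 = 3)
V(W) = 9 (V(W) = (4 + 6) - 1 = 10 - 1 = 9)
(((2 - S)*(0 - 4))*(-15))*V(1/6) = (((2 - 1*3)*(0 - 4))*(-15))*9 = (((2 - 3)*(-4))*(-15))*9 = (-1*(-4)*(-15))*9 = (4*(-15))*9 = -60*9 = -540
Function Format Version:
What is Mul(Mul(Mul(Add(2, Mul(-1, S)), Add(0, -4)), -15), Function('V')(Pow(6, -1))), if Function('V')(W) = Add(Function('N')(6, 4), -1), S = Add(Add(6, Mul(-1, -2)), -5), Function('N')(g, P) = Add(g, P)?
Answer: -540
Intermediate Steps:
Function('N')(g, P) = Add(P, g)
S = 3 (S = Add(Add(6, 2), -5) = Add(8, -5) = 3)
Function('V')(W) = 9 (Function('V')(W) = Add(Add(4, 6), -1) = Add(10, -1) = 9)
Mul(Mul(Mul(Add(2, Mul(-1, S)), Add(0, -4)), -15), Function('V')(Pow(6, -1))) = Mul(Mul(Mul(Add(2, Mul(-1, 3)), Add(0, -4)), -15), 9) = Mul(Mul(Mul(Add(2, -3), -4), -15), 9) = Mul(Mul(Mul(-1, -4), -15), 9) = Mul(Mul(4, -15), 9) = Mul(-60, 9) = -540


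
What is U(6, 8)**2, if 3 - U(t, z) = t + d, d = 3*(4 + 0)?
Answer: 225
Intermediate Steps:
d = 12 (d = 3*4 = 12)
U(t, z) = -9 - t (U(t, z) = 3 - (t + 12) = 3 - (12 + t) = 3 + (-12 - t) = -9 - t)
U(6, 8)**2 = (-9 - 1*6)**2 = (-9 - 6)**2 = (-15)**2 = 225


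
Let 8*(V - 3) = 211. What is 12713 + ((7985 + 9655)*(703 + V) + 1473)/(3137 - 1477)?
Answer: 8506037/415 ≈ 20496.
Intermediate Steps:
V = 235/8 (V = 3 + (1/8)*211 = 3 + 211/8 = 235/8 ≈ 29.375)
12713 + ((7985 + 9655)*(703 + V) + 1473)/(3137 - 1477) = 12713 + ((7985 + 9655)*(703 + 235/8) + 1473)/(3137 - 1477) = 12713 + (17640*(5859/8) + 1473)/1660 = 12713 + (12919095 + 1473)*(1/1660) = 12713 + 12920568*(1/1660) = 12713 + 3230142/415 = 8506037/415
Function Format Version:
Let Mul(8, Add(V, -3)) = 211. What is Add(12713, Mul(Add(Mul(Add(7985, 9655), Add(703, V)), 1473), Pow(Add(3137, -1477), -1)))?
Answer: Rational(8506037, 415) ≈ 20496.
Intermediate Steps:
V = Rational(235, 8) (V = Add(3, Mul(Rational(1, 8), 211)) = Add(3, Rational(211, 8)) = Rational(235, 8) ≈ 29.375)
Add(12713, Mul(Add(Mul(Add(7985, 9655), Add(703, V)), 1473), Pow(Add(3137, -1477), -1))) = Add(12713, Mul(Add(Mul(Add(7985, 9655), Add(703, Rational(235, 8))), 1473), Pow(Add(3137, -1477), -1))) = Add(12713, Mul(Add(Mul(17640, Rational(5859, 8)), 1473), Pow(1660, -1))) = Add(12713, Mul(Add(12919095, 1473), Rational(1, 1660))) = Add(12713, Mul(12920568, Rational(1, 1660))) = Add(12713, Rational(3230142, 415)) = Rational(8506037, 415)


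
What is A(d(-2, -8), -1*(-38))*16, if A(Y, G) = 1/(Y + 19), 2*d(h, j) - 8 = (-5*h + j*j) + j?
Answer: 2/7 ≈ 0.28571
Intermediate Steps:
d(h, j) = 4 + j/2 + j²/2 - 5*h/2 (d(h, j) = 4 + ((-5*h + j*j) + j)/2 = 4 + ((-5*h + j²) + j)/2 = 4 + ((j² - 5*h) + j)/2 = 4 + (j + j² - 5*h)/2 = 4 + (j/2 + j²/2 - 5*h/2) = 4 + j/2 + j²/2 - 5*h/2)
A(Y, G) = 1/(19 + Y)
A(d(-2, -8), -1*(-38))*16 = 16/(19 + (4 + (½)*(-8) + (½)*(-8)² - 5/2*(-2))) = 16/(19 + (4 - 4 + (½)*64 + 5)) = 16/(19 + (4 - 4 + 32 + 5)) = 16/(19 + 37) = 16/56 = (1/56)*16 = 2/7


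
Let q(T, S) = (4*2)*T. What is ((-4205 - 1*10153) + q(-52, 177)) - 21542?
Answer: -36316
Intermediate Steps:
q(T, S) = 8*T
((-4205 - 1*10153) + q(-52, 177)) - 21542 = ((-4205 - 1*10153) + 8*(-52)) - 21542 = ((-4205 - 10153) - 416) - 21542 = (-14358 - 416) - 21542 = -14774 - 21542 = -36316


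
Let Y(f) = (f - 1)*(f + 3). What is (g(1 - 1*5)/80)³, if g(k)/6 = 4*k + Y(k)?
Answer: -35937/64000 ≈ -0.56152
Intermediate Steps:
Y(f) = (-1 + f)*(3 + f)
g(k) = -18 + 6*k² + 36*k (g(k) = 6*(4*k + (-3 + k² + 2*k)) = 6*(-3 + k² + 6*k) = -18 + 6*k² + 36*k)
(g(1 - 1*5)/80)³ = ((-18 + 6*(1 - 1*5)² + 36*(1 - 1*5))/80)³ = ((-18 + 6*(1 - 5)² + 36*(1 - 5))*(1/80))³ = ((-18 + 6*(-4)² + 36*(-4))*(1/80))³ = ((-18 + 6*16 - 144)*(1/80))³ = ((-18 + 96 - 144)*(1/80))³ = (-66*1/80)³ = (-33/40)³ = -35937/64000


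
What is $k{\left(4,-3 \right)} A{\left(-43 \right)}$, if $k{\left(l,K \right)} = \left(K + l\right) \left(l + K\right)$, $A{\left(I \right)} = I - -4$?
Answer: $-39$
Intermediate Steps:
$A{\left(I \right)} = 4 + I$ ($A{\left(I \right)} = I + 4 = 4 + I$)
$k{\left(l,K \right)} = \left(K + l\right)^{2}$ ($k{\left(l,K \right)} = \left(K + l\right) \left(K + l\right) = \left(K + l\right)^{2}$)
$k{\left(4,-3 \right)} A{\left(-43 \right)} = \left(-3 + 4\right)^{2} \left(4 - 43\right) = 1^{2} \left(-39\right) = 1 \left(-39\right) = -39$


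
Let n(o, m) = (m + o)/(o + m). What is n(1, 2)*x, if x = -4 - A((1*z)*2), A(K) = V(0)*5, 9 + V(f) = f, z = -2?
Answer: 41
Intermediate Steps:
V(f) = -9 + f
A(K) = -45 (A(K) = (-9 + 0)*5 = -9*5 = -45)
n(o, m) = 1 (n(o, m) = (m + o)/(m + o) = 1)
x = 41 (x = -4 - 1*(-45) = -4 + 45 = 41)
n(1, 2)*x = 1*41 = 41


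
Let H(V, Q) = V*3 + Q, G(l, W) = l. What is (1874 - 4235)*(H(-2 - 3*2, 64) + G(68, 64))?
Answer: -254988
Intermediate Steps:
H(V, Q) = Q + 3*V (H(V, Q) = 3*V + Q = Q + 3*V)
(1874 - 4235)*(H(-2 - 3*2, 64) + G(68, 64)) = (1874 - 4235)*((64 + 3*(-2 - 3*2)) + 68) = -2361*((64 + 3*(-2 - 6)) + 68) = -2361*((64 + 3*(-8)) + 68) = -2361*((64 - 24) + 68) = -2361*(40 + 68) = -2361*108 = -254988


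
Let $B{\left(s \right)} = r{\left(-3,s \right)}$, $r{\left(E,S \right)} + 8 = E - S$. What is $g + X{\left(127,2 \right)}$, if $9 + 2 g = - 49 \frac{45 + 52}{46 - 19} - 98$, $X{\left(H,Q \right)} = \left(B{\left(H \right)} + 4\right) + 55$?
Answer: $- \frac{5954}{27} \approx -220.52$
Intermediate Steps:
$r{\left(E,S \right)} = -8 + E - S$ ($r{\left(E,S \right)} = -8 + \left(E - S\right) = -8 + E - S$)
$B{\left(s \right)} = -11 - s$ ($B{\left(s \right)} = -8 - 3 - s = -11 - s$)
$X{\left(H,Q \right)} = 48 - H$ ($X{\left(H,Q \right)} = \left(\left(-11 - H\right) + 4\right) + 55 = \left(-7 - H\right) + 55 = 48 - H$)
$g = - \frac{3821}{27}$ ($g = - \frac{9}{2} + \frac{- 49 \frac{45 + 52}{46 - 19} - 98}{2} = - \frac{9}{2} + \frac{- 49 \cdot \frac{97}{27} - 98}{2} = - \frac{9}{2} + \frac{- 49 \cdot 97 \cdot \frac{1}{27} - 98}{2} = - \frac{9}{2} + \frac{\left(-49\right) \frac{97}{27} - 98}{2} = - \frac{9}{2} + \frac{- \frac{4753}{27} - 98}{2} = - \frac{9}{2} + \frac{1}{2} \left(- \frac{7399}{27}\right) = - \frac{9}{2} - \frac{7399}{54} = - \frac{3821}{27} \approx -141.52$)
$g + X{\left(127,2 \right)} = - \frac{3821}{27} + \left(48 - 127\right) = - \frac{3821}{27} - 79 = - \frac{5954}{27}$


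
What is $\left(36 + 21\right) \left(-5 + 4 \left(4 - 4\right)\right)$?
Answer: $-285$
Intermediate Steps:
$\left(36 + 21\right) \left(-5 + 4 \left(4 - 4\right)\right) = 57 \left(-5 + 4 \cdot 0\right) = 57 \left(-5 + 0\right) = 57 \left(-5\right) = -285$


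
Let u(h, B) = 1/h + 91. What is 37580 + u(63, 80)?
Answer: 2373274/63 ≈ 37671.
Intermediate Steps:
u(h, B) = 91 + 1/h
37580 + u(63, 80) = 37580 + (91 + 1/63) = 37580 + 5734/63 = 2373274/63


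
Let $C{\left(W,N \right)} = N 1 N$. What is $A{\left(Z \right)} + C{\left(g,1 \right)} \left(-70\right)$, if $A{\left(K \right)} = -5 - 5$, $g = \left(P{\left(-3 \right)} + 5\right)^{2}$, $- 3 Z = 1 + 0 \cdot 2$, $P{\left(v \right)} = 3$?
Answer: $-80$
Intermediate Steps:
$Z = - \frac{1}{3}$ ($Z = - \frac{1 + 0 \cdot 2}{3} = - \frac{1 + 0}{3} = \left(- \frac{1}{3}\right) 1 = - \frac{1}{3} \approx -0.33333$)
$g = 64$ ($g = \left(3 + 5\right)^{2} = 8^{2} = 64$)
$A{\left(K \right)} = -10$ ($A{\left(K \right)} = -5 - 5 = -10$)
$C{\left(W,N \right)} = N^{2}$ ($C{\left(W,N \right)} = N N = N^{2}$)
$A{\left(Z \right)} + C{\left(g,1 \right)} \left(-70\right) = -10 + 1^{2} \left(-70\right) = -10 + 1 \left(-70\right) = -10 - 70 = -80$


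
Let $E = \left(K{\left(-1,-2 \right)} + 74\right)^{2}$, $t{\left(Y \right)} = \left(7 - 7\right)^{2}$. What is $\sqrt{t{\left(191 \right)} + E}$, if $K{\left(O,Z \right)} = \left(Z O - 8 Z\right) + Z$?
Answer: $90$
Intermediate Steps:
$t{\left(Y \right)} = 0$ ($t{\left(Y \right)} = 0^{2} = 0$)
$K{\left(O,Z \right)} = - 7 Z + O Z$ ($K{\left(O,Z \right)} = \left(O Z - 8 Z\right) + Z = \left(- 8 Z + O Z\right) + Z = - 7 Z + O Z$)
$E = 8100$ ($E = \left(- 2 \left(-7 - 1\right) + 74\right)^{2} = \left(\left(-2\right) \left(-8\right) + 74\right)^{2} = \left(16 + 74\right)^{2} = 90^{2} = 8100$)
$\sqrt{t{\left(191 \right)} + E} = \sqrt{0 + 8100} = \sqrt{8100} = 90$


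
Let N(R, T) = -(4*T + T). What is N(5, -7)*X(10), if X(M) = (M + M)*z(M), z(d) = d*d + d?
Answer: 77000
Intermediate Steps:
z(d) = d + d² (z(d) = d² + d = d + d²)
N(R, T) = -5*T
X(M) = 2*M²*(1 + M) (X(M) = (M + M)*(M*(1 + M)) = (2*M)*(M*(1 + M)) = 2*M²*(1 + M))
N(5, -7)*X(10) = (-5*(-7))*(2*10²*(1 + 10)) = 35*(2*100*11) = 35*2200 = 77000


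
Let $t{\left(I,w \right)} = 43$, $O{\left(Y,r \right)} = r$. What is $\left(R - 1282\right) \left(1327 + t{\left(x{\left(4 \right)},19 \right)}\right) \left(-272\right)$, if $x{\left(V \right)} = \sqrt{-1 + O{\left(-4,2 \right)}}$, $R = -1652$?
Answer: $1093325760$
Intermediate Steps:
$x{\left(V \right)} = 1$ ($x{\left(V \right)} = \sqrt{-1 + 2} = \sqrt{1} = 1$)
$\left(R - 1282\right) \left(1327 + t{\left(x{\left(4 \right)},19 \right)}\right) \left(-272\right) = \left(-1652 - 1282\right) \left(1327 + 43\right) \left(-272\right) = \left(-2934\right) 1370 \left(-272\right) = \left(-4019580\right) \left(-272\right) = 1093325760$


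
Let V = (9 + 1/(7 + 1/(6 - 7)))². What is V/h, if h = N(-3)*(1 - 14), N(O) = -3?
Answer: 3025/1404 ≈ 2.1546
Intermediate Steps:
h = 39 (h = -3*(1 - 14) = -3*(-13) = 39)
V = 3025/36 (V = (9 + 1/(7 + 1/(-1)))² = (9 + 1/(7 - 1))² = (9 + 1/6)² = (9 + ⅙)² = (55/6)² = 3025/36 ≈ 84.028)
V/h = (3025/36)/39 = (3025/36)*(1/39) = 3025/1404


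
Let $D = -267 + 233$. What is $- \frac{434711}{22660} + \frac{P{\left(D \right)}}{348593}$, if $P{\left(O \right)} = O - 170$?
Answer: $- \frac{151541834263}{7899117380} \approx -19.185$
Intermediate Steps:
$D = -34$
$P{\left(O \right)} = -170 + O$
$- \frac{434711}{22660} + \frac{P{\left(D \right)}}{348593} = - \frac{434711}{22660} + \frac{-170 - 34}{348593} = \left(-434711\right) \frac{1}{22660} - \frac{204}{348593} = - \frac{434711}{22660} - \frac{204}{348593} = - \frac{151541834263}{7899117380}$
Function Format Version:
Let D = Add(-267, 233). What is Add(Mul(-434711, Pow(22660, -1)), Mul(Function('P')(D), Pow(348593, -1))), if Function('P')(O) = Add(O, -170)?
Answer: Rational(-151541834263, 7899117380) ≈ -19.185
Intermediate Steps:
D = -34
Function('P')(O) = Add(-170, O)
Add(Mul(-434711, Pow(22660, -1)), Mul(Function('P')(D), Pow(348593, -1))) = Add(Mul(-434711, Pow(22660, -1)), Mul(Add(-170, -34), Pow(348593, -1))) = Add(Mul(-434711, Rational(1, 22660)), Mul(-204, Rational(1, 348593))) = Add(Rational(-434711, 22660), Rational(-204, 348593)) = Rational(-151541834263, 7899117380)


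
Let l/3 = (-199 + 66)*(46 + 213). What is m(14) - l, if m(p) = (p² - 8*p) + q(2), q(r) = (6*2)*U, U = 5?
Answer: 103485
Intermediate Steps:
q(r) = 60 (q(r) = (6*2)*5 = 12*5 = 60)
m(p) = 60 + p² - 8*p (m(p) = (p² - 8*p) + 60 = 60 + p² - 8*p)
l = -103341 (l = 3*((-199 + 66)*(46 + 213)) = 3*(-133*259) = 3*(-34447) = -103341)
m(14) - l = (60 + 14² - 8*14) - 1*(-103341) = (60 + 196 - 112) + 103341 = 144 + 103341 = 103485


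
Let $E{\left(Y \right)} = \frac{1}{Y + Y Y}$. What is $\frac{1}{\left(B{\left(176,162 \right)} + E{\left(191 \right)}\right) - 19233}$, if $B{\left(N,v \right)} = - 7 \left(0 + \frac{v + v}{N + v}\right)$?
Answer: $- \frac{6197568}{119239411223} \approx -5.1976 \cdot 10^{-5}$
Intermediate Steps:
$B{\left(N,v \right)} = - \frac{14 v}{N + v}$ ($B{\left(N,v \right)} = - 7 \left(0 + \frac{2 v}{N + v}\right) = - 7 \frac{2 v}{N + v} = - \frac{14 v}{N + v}$)
$E{\left(Y \right)} = \frac{1}{Y + Y^{2}}$
$\frac{1}{\left(B{\left(176,162 \right)} + E{\left(191 \right)}\right) - 19233} = \frac{1}{\left(\left(-14\right) 162 \frac{1}{176 + 162} + \frac{1}{191 \left(1 + 191\right)}\right) - 19233} = \frac{1}{\left(\left(-14\right) 162 \cdot \frac{1}{338} + \frac{1}{191 \cdot 192}\right) - 19233} = \frac{1}{\left(\left(-14\right) 162 \cdot \frac{1}{338} + \frac{1}{191} \cdot \frac{1}{192}\right) - 19233} = \frac{1}{\left(- \frac{1134}{169} + \frac{1}{36672}\right) - 19233} = \frac{1}{- \frac{41585879}{6197568} - 19233} = \frac{1}{- \frac{119239411223}{6197568}} = - \frac{6197568}{119239411223}$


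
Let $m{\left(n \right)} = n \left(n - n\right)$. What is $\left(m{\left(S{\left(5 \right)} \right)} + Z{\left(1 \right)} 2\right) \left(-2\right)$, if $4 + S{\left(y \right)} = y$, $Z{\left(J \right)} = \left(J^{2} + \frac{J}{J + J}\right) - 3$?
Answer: $6$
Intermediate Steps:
$Z{\left(J \right)} = - \frac{5}{2} + J^{2}$ ($Z{\left(J \right)} = \left(J^{2} + \frac{J}{2 J}\right) - 3 = \left(J^{2} + \frac{1}{2 J} J\right) - 3 = \left(J^{2} + \frac{1}{2}\right) - 3 = \left(\frac{1}{2} + J^{2}\right) - 3 = - \frac{5}{2} + J^{2}$)
$S{\left(y \right)} = -4 + y$
$m{\left(n \right)} = 0$ ($m{\left(n \right)} = n 0 = 0$)
$\left(m{\left(S{\left(5 \right)} \right)} + Z{\left(1 \right)} 2\right) \left(-2\right) = \left(0 + \left(- \frac{5}{2} + 1^{2}\right) 2\right) \left(-2\right) = \left(0 + \left(- \frac{5}{2} + 1\right) 2\right) \left(-2\right) = \left(0 - 3\right) \left(-2\right) = \left(-3\right) \left(-2\right) = 6$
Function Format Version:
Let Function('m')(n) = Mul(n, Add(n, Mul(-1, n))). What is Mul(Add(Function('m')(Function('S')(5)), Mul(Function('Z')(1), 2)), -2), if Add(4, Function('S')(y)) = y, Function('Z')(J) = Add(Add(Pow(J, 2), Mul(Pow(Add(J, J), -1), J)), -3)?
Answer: 6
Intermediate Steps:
Function('Z')(J) = Add(Rational(-5, 2), Pow(J, 2)) (Function('Z')(J) = Add(Add(Pow(J, 2), Mul(Pow(Mul(2, J), -1), J)), -3) = Add(Add(Pow(J, 2), Mul(Mul(Rational(1, 2), Pow(J, -1)), J)), -3) = Add(Add(Pow(J, 2), Rational(1, 2)), -3) = Add(Add(Rational(1, 2), Pow(J, 2)), -3) = Add(Rational(-5, 2), Pow(J, 2)))
Function('S')(y) = Add(-4, y)
Function('m')(n) = 0 (Function('m')(n) = Mul(n, 0) = 0)
Mul(Add(Function('m')(Function('S')(5)), Mul(Function('Z')(1), 2)), -2) = Mul(Add(0, Mul(Add(Rational(-5, 2), Pow(1, 2)), 2)), -2) = Mul(Add(0, Mul(Add(Rational(-5, 2), 1), 2)), -2) = Mul(Add(0, Mul(Rational(-3, 2), 2)), -2) = Mul(Add(0, -3), -2) = Mul(-3, -2) = 6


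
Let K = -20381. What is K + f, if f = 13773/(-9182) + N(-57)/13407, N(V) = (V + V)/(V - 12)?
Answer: -12570336089/616722 ≈ -20383.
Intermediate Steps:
N(V) = 2*V/(-12 + V) (N(V) = (2*V)/(-12 + V) = 2*V/(-12 + V))
f = -925007/616722 (f = 13773/(-9182) + (2*(-57)/(-12 - 57))/13407 = 13773*(-1/9182) + (2*(-57)/(-69))*(1/13407) = -3/2 + (2*(-57)*(-1/69))*(1/13407) = -3/2 + (38/23)*(1/13407) = -3/2 + 38/308361 = -925007/616722 ≈ -1.4999)
K + f = -20381 - 925007/616722 = -12570336089/616722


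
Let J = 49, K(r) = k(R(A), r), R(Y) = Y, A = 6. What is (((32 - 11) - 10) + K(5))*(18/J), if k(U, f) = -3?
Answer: 144/49 ≈ 2.9388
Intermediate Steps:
K(r) = -3
(((32 - 11) - 10) + K(5))*(18/J) = (((32 - 11) - 10) - 3)*(18/49) = ((21 - 10) - 3)*(18*(1/49)) = (11 - 3)*(18/49) = 8*(18/49) = 144/49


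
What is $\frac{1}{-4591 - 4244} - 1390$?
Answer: $- \frac{12280651}{8835} \approx -1390.0$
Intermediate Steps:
$\frac{1}{-4591 - 4244} - 1390 = \frac{1}{-8835} - 1390 = - \frac{1}{8835} - 1390 = - \frac{12280651}{8835}$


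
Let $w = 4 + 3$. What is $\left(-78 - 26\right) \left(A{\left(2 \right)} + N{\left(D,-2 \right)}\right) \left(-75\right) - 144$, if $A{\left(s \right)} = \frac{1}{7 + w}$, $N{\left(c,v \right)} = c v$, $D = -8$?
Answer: $\frac{876492}{7} \approx 1.2521 \cdot 10^{5}$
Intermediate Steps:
$w = 7$
$A{\left(s \right)} = \frac{1}{14}$ ($A{\left(s \right)} = \frac{1}{7 + 7} = \frac{1}{14}$)
$\left(-78 - 26\right) \left(A{\left(2 \right)} + N{\left(D,-2 \right)}\right) \left(-75\right) - 144 = \left(-78 - 26\right) \left(\frac{1}{14} - -16\right) \left(-75\right) - 144 = - 104 \left(\frac{1}{14} + 16\right) \left(-75\right) - 144 = \left(-104\right) \frac{225}{14} \left(-75\right) - 144 = \left(- \frac{11700}{7}\right) \left(-75\right) - 144 = \frac{877500}{7} - 144 = \frac{876492}{7}$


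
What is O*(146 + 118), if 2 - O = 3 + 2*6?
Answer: -3432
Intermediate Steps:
O = -13 (O = 2 - (3 + 2*6) = 2 - (3 + 12) = 2 - 1*15 = 2 - 15 = -13)
O*(146 + 118) = -13*(146 + 118) = -13*264 = -3432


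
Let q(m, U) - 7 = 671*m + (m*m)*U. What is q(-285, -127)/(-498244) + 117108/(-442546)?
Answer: 2295697641043/110247944612 ≈ 20.823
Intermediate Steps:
q(m, U) = 7 + 671*m + U*m² (q(m, U) = 7 + (671*m + (m*m)*U) = 7 + (671*m + m²*U) = 7 + (671*m + U*m²) = 7 + 671*m + U*m²)
q(-285, -127)/(-498244) + 117108/(-442546) = (7 + 671*(-285) - 127*(-285)²)/(-498244) + 117108/(-442546) = (7 - 191235 - 127*81225)*(-1/498244) + 117108*(-1/442546) = (7 - 191235 - 10315575)*(-1/498244) - 58554/221273 = -10506803*(-1/498244) - 58554/221273 = 10506803/498244 - 58554/221273 = 2295697641043/110247944612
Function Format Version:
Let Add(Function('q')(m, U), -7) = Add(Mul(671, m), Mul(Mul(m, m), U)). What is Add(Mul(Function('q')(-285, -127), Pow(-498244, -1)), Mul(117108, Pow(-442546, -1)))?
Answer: Rational(2295697641043, 110247944612) ≈ 20.823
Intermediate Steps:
Function('q')(m, U) = Add(7, Mul(671, m), Mul(U, Pow(m, 2))) (Function('q')(m, U) = Add(7, Add(Mul(671, m), Mul(Mul(m, m), U))) = Add(7, Add(Mul(671, m), Mul(Pow(m, 2), U))) = Add(7, Add(Mul(671, m), Mul(U, Pow(m, 2)))) = Add(7, Mul(671, m), Mul(U, Pow(m, 2))))
Add(Mul(Function('q')(-285, -127), Pow(-498244, -1)), Mul(117108, Pow(-442546, -1))) = Add(Mul(Add(7, Mul(671, -285), Mul(-127, Pow(-285, 2))), Pow(-498244, -1)), Mul(117108, Pow(-442546, -1))) = Add(Mul(Add(7, -191235, Mul(-127, 81225)), Rational(-1, 498244)), Mul(117108, Rational(-1, 442546))) = Add(Mul(Add(7, -191235, -10315575), Rational(-1, 498244)), Rational(-58554, 221273)) = Add(Mul(-10506803, Rational(-1, 498244)), Rational(-58554, 221273)) = Add(Rational(10506803, 498244), Rational(-58554, 221273)) = Rational(2295697641043, 110247944612)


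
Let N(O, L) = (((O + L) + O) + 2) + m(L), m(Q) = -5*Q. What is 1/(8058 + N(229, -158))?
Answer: 1/9150 ≈ 0.00010929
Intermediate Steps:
N(O, L) = 2 - 4*L + 2*O (N(O, L) = (((O + L) + O) + 2) - 5*L = (((L + O) + O) + 2) - 5*L = ((L + 2*O) + 2) - 5*L = (2 + L + 2*O) - 5*L = 2 - 4*L + 2*O)
1/(8058 + N(229, -158)) = 1/(8058 + (2 - 4*(-158) + 2*229)) = 1/(8058 + (2 + 632 + 458)) = 1/(8058 + 1092) = 1/9150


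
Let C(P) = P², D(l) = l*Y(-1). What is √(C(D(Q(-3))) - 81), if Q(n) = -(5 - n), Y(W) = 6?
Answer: 3*√247 ≈ 47.149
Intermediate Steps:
Q(n) = -5 + n
D(l) = 6*l (D(l) = l*6 = 6*l)
√(C(D(Q(-3))) - 81) = √((6*(-5 - 3))² - 81) = √((6*(-8))² - 81) = √((-48)² - 81) = √(2304 - 81) = √2223 = 3*√247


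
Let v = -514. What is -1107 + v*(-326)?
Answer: 166457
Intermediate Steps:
-1107 + v*(-326) = -1107 - 514*(-326) = -1107 + 167564 = 166457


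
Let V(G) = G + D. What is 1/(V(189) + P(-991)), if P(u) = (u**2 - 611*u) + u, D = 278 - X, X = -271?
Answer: 1/1587329 ≈ 6.2999e-7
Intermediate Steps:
D = 549 (D = 278 - 1*(-271) = 278 + 271 = 549)
P(u) = u**2 - 610*u
V(G) = 549 + G (V(G) = G + 549 = 549 + G)
1/(V(189) + P(-991)) = 1/((549 + 189) - 991*(-610 - 991)) = 1/(738 - 991*(-1601)) = 1/(738 + 1586591) = 1/1587329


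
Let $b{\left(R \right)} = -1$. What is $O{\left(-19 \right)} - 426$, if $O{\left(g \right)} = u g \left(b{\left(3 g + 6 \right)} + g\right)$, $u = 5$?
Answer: $1474$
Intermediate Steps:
$O{\left(g \right)} = 5 g \left(-1 + g\right)$
$O{\left(-19 \right)} - 426 = 5 \left(-19\right) \left(-1 - 19\right) - 426 = 5 \left(-19\right) \left(-20\right) - 426 = 1900 - 426 = 1474$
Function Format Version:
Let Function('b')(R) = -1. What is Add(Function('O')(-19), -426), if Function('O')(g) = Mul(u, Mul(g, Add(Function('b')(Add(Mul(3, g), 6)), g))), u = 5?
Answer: 1474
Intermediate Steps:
Function('O')(g) = Mul(5, g, Add(-1, g)) (Function('O')(g) = Mul(5, Mul(g, Add(-1, g))) = Mul(5, g, Add(-1, g)))
Add(Function('O')(-19), -426) = Add(Mul(5, -19, Add(-1, -19)), -426) = Add(Mul(5, -19, -20), -426) = Add(1900, -426) = 1474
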